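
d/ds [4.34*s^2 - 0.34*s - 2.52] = 8.68*s - 0.34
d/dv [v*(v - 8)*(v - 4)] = 3*v^2 - 24*v + 32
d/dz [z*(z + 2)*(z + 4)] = 3*z^2 + 12*z + 8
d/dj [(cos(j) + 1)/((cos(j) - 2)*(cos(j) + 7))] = (cos(j)^2 + 2*cos(j) + 19)*sin(j)/((cos(j) - 2)^2*(cos(j) + 7)^2)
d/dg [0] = 0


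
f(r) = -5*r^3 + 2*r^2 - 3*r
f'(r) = -15*r^2 + 4*r - 3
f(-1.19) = 14.83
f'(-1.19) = -29.00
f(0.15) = -0.42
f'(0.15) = -2.74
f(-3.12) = 180.69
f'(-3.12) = -161.50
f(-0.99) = 9.78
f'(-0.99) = -21.66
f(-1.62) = 31.37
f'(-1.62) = -48.85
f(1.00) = -6.00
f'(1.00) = -14.00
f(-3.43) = 235.59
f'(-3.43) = -193.19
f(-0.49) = 2.54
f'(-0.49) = -8.56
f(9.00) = -3510.00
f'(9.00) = -1182.00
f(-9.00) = 3834.00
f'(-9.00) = -1254.00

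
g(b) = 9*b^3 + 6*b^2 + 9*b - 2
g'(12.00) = 4041.00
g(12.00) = 16522.00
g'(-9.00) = 2088.00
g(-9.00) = -6158.00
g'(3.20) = 323.88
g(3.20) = 383.15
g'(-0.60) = 11.52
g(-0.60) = -7.18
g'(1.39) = 77.85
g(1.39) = 46.27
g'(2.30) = 179.43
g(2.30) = 159.94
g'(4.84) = 699.57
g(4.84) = 1202.53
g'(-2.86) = 195.53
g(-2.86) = -189.21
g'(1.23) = 64.61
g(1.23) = 34.90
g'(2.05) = 147.07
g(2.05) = 119.20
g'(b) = 27*b^2 + 12*b + 9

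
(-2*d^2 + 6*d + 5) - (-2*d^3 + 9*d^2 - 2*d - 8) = 2*d^3 - 11*d^2 + 8*d + 13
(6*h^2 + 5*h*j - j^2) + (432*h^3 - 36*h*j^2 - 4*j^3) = 432*h^3 + 6*h^2 - 36*h*j^2 + 5*h*j - 4*j^3 - j^2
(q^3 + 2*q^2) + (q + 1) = q^3 + 2*q^2 + q + 1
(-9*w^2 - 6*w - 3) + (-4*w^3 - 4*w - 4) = -4*w^3 - 9*w^2 - 10*w - 7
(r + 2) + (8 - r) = 10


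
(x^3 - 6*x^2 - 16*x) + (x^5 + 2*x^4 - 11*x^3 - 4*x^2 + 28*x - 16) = x^5 + 2*x^4 - 10*x^3 - 10*x^2 + 12*x - 16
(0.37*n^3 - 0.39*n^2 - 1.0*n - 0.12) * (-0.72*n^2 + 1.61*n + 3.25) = -0.2664*n^5 + 0.8765*n^4 + 1.2946*n^3 - 2.7911*n^2 - 3.4432*n - 0.39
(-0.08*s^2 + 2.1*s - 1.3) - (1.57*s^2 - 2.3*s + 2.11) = -1.65*s^2 + 4.4*s - 3.41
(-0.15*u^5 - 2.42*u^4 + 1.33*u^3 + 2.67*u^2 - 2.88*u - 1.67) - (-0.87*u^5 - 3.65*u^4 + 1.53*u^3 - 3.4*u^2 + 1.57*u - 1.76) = 0.72*u^5 + 1.23*u^4 - 0.2*u^3 + 6.07*u^2 - 4.45*u + 0.0900000000000001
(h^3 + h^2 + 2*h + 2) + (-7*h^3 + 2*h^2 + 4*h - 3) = -6*h^3 + 3*h^2 + 6*h - 1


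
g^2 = g^2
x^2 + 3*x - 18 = (x - 3)*(x + 6)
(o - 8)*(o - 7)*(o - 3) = o^3 - 18*o^2 + 101*o - 168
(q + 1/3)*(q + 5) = q^2 + 16*q/3 + 5/3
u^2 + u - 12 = (u - 3)*(u + 4)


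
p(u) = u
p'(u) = 1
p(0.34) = 0.34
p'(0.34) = 1.00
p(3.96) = 3.96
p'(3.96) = 1.00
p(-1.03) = -1.03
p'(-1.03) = 1.00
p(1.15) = 1.15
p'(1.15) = 1.00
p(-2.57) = -2.57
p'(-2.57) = 1.00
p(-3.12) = -3.12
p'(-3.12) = 1.00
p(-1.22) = -1.22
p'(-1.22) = 1.00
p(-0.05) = -0.05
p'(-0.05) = 1.00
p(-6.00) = -6.00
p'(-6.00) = 1.00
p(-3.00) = -3.00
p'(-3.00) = 1.00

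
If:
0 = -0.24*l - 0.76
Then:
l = -3.17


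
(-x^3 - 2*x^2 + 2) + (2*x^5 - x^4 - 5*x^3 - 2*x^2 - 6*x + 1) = 2*x^5 - x^4 - 6*x^3 - 4*x^2 - 6*x + 3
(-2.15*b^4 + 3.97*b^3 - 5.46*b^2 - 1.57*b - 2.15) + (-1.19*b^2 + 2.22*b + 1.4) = -2.15*b^4 + 3.97*b^3 - 6.65*b^2 + 0.65*b - 0.75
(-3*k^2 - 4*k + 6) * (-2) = 6*k^2 + 8*k - 12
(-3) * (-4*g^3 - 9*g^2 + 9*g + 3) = 12*g^3 + 27*g^2 - 27*g - 9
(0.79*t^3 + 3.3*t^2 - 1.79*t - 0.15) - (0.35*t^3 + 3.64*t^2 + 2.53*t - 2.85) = 0.44*t^3 - 0.34*t^2 - 4.32*t + 2.7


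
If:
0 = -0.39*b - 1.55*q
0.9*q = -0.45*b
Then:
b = 0.00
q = 0.00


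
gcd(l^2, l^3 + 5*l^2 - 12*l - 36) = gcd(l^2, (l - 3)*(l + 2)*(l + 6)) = 1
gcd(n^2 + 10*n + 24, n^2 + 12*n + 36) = n + 6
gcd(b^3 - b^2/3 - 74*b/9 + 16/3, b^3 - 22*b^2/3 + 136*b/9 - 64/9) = b^2 - 10*b/3 + 16/9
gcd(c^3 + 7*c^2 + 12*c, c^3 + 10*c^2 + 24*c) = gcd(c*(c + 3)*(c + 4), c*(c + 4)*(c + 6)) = c^2 + 4*c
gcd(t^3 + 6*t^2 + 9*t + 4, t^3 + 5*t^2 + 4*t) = t^2 + 5*t + 4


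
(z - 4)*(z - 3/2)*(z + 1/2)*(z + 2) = z^4 - 3*z^3 - 27*z^2/4 + 19*z/2 + 6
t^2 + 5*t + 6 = (t + 2)*(t + 3)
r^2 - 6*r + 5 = (r - 5)*(r - 1)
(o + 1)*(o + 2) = o^2 + 3*o + 2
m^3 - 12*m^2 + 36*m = m*(m - 6)^2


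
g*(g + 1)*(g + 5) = g^3 + 6*g^2 + 5*g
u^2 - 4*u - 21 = (u - 7)*(u + 3)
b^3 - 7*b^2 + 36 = (b - 6)*(b - 3)*(b + 2)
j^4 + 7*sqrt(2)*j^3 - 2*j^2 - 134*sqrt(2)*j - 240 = (j - 3*sqrt(2))*(j + sqrt(2))*(j + 4*sqrt(2))*(j + 5*sqrt(2))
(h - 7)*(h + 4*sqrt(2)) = h^2 - 7*h + 4*sqrt(2)*h - 28*sqrt(2)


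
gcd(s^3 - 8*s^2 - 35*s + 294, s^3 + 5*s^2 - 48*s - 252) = s^2 - s - 42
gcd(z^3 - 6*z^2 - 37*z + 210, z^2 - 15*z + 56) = z - 7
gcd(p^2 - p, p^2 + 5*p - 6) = p - 1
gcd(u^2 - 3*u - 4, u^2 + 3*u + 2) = u + 1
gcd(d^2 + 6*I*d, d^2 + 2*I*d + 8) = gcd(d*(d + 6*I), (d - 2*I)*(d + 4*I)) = 1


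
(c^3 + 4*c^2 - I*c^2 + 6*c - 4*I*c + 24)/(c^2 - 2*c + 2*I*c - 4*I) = (c^2 + c*(4 - 3*I) - 12*I)/(c - 2)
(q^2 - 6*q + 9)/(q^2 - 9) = (q - 3)/(q + 3)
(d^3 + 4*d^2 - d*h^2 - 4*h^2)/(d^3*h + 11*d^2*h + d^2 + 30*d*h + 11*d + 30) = (d^3 + 4*d^2 - d*h^2 - 4*h^2)/(d^3*h + 11*d^2*h + d^2 + 30*d*h + 11*d + 30)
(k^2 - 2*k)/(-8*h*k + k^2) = (2 - k)/(8*h - k)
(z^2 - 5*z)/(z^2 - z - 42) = z*(5 - z)/(-z^2 + z + 42)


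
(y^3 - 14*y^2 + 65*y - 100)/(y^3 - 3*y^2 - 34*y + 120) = (y - 5)/(y + 6)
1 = 1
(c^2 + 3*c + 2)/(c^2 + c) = (c + 2)/c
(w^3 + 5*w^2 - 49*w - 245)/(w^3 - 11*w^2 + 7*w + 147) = (w^2 + 12*w + 35)/(w^2 - 4*w - 21)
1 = 1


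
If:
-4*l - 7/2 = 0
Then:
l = -7/8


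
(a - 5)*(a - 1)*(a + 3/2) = a^3 - 9*a^2/2 - 4*a + 15/2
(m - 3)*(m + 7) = m^2 + 4*m - 21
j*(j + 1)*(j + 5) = j^3 + 6*j^2 + 5*j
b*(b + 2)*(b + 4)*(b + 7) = b^4 + 13*b^3 + 50*b^2 + 56*b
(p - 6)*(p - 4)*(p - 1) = p^3 - 11*p^2 + 34*p - 24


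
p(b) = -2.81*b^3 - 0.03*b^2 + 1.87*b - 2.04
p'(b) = -8.43*b^2 - 0.06*b + 1.87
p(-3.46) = 107.53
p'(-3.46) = -98.84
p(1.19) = -4.59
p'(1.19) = -10.14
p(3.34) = -100.83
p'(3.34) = -92.37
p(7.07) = -983.35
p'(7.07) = -419.93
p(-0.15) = -2.31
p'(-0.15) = 1.69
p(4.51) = -251.99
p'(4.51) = -169.87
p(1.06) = -3.44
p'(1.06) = -7.67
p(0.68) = -1.67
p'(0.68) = -2.07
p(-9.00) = 2027.19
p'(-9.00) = -680.42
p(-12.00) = 4826.88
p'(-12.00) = -1211.33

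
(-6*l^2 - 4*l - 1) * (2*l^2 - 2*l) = -12*l^4 + 4*l^3 + 6*l^2 + 2*l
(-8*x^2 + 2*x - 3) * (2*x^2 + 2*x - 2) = -16*x^4 - 12*x^3 + 14*x^2 - 10*x + 6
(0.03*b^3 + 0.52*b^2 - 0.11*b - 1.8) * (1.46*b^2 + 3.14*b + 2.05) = 0.0438*b^5 + 0.8534*b^4 + 1.5337*b^3 - 1.9074*b^2 - 5.8775*b - 3.69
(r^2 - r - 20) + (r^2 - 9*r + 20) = 2*r^2 - 10*r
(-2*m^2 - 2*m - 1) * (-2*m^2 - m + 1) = 4*m^4 + 6*m^3 + 2*m^2 - m - 1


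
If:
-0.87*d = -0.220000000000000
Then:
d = 0.25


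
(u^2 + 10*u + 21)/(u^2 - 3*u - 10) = (u^2 + 10*u + 21)/(u^2 - 3*u - 10)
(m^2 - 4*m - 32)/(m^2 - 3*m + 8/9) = 9*(m^2 - 4*m - 32)/(9*m^2 - 27*m + 8)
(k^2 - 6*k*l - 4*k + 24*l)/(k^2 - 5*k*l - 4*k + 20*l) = (k - 6*l)/(k - 5*l)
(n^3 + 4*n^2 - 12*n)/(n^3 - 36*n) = (n - 2)/(n - 6)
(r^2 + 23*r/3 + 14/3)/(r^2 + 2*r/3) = (r + 7)/r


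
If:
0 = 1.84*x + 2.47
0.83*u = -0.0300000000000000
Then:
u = -0.04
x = -1.34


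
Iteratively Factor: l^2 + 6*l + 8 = (l + 2)*(l + 4)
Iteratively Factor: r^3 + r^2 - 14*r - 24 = (r + 3)*(r^2 - 2*r - 8) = (r - 4)*(r + 3)*(r + 2)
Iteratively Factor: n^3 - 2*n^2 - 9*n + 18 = (n - 2)*(n^2 - 9) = (n - 2)*(n + 3)*(n - 3)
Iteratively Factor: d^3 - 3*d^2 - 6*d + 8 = (d - 4)*(d^2 + d - 2) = (d - 4)*(d - 1)*(d + 2)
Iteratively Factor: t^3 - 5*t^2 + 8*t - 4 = (t - 1)*(t^2 - 4*t + 4) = (t - 2)*(t - 1)*(t - 2)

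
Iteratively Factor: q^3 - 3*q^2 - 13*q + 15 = (q + 3)*(q^2 - 6*q + 5) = (q - 5)*(q + 3)*(q - 1)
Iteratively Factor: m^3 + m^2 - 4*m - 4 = (m - 2)*(m^2 + 3*m + 2) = (m - 2)*(m + 2)*(m + 1)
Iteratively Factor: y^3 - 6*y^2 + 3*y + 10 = (y - 2)*(y^2 - 4*y - 5) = (y - 2)*(y + 1)*(y - 5)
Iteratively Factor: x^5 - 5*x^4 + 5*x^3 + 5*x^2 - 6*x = (x - 2)*(x^4 - 3*x^3 - x^2 + 3*x) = (x - 2)*(x + 1)*(x^3 - 4*x^2 + 3*x) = (x - 3)*(x - 2)*(x + 1)*(x^2 - x) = (x - 3)*(x - 2)*(x - 1)*(x + 1)*(x)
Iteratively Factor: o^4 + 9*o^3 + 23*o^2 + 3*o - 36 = (o + 3)*(o^3 + 6*o^2 + 5*o - 12) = (o + 3)*(o + 4)*(o^2 + 2*o - 3) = (o + 3)^2*(o + 4)*(o - 1)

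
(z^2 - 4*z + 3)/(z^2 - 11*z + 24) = (z - 1)/(z - 8)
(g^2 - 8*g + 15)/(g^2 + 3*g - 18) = (g - 5)/(g + 6)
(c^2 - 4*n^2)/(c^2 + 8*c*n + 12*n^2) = (c - 2*n)/(c + 6*n)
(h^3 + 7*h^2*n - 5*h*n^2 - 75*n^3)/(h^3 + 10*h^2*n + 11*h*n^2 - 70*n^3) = (h^2 + 2*h*n - 15*n^2)/(h^2 + 5*h*n - 14*n^2)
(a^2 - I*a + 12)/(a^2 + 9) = (a - 4*I)/(a - 3*I)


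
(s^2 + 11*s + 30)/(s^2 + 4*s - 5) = (s + 6)/(s - 1)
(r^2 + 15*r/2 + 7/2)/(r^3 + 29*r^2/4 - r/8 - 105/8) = 4*(2*r + 1)/(8*r^2 + 2*r - 15)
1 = 1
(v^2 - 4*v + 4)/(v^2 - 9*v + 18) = (v^2 - 4*v + 4)/(v^2 - 9*v + 18)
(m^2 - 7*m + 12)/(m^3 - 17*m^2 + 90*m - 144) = (m - 4)/(m^2 - 14*m + 48)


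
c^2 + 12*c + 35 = (c + 5)*(c + 7)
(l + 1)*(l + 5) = l^2 + 6*l + 5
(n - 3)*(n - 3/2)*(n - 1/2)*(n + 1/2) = n^4 - 9*n^3/2 + 17*n^2/4 + 9*n/8 - 9/8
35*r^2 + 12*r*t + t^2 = (5*r + t)*(7*r + t)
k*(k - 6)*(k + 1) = k^3 - 5*k^2 - 6*k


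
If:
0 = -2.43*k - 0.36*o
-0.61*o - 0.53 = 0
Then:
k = 0.13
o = -0.87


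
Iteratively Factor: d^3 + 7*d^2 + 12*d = (d + 3)*(d^2 + 4*d) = d*(d + 3)*(d + 4)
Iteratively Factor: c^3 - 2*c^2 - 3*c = (c - 3)*(c^2 + c) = (c - 3)*(c + 1)*(c)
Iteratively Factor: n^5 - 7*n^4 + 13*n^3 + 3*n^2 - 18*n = (n)*(n^4 - 7*n^3 + 13*n^2 + 3*n - 18) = n*(n - 3)*(n^3 - 4*n^2 + n + 6) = n*(n - 3)^2*(n^2 - n - 2) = n*(n - 3)^2*(n + 1)*(n - 2)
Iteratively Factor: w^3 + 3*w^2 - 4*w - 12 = (w + 2)*(w^2 + w - 6) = (w + 2)*(w + 3)*(w - 2)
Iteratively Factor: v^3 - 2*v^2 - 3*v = (v - 3)*(v^2 + v) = v*(v - 3)*(v + 1)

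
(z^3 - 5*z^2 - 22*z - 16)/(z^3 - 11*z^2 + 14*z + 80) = (z + 1)/(z - 5)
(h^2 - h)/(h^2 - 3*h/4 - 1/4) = 4*h/(4*h + 1)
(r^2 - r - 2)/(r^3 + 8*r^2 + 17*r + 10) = (r - 2)/(r^2 + 7*r + 10)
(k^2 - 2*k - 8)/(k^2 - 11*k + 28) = (k + 2)/(k - 7)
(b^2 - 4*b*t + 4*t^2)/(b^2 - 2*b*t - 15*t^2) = (-b^2 + 4*b*t - 4*t^2)/(-b^2 + 2*b*t + 15*t^2)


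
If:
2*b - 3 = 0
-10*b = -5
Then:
No Solution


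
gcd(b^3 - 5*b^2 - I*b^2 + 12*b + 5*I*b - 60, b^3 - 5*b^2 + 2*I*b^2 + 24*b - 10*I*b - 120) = b^2 + b*(-5 - 4*I) + 20*I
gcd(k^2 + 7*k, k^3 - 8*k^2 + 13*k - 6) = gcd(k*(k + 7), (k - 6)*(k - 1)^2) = 1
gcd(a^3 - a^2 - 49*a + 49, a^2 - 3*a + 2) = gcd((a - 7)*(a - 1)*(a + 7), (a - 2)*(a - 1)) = a - 1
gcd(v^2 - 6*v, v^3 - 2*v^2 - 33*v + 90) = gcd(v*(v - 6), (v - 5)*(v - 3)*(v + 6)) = 1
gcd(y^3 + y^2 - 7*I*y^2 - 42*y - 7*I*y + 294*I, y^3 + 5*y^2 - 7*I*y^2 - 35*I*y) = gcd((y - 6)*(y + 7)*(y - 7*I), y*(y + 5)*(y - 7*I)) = y - 7*I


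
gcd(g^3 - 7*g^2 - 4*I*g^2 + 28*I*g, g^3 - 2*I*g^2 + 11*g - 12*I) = g - 4*I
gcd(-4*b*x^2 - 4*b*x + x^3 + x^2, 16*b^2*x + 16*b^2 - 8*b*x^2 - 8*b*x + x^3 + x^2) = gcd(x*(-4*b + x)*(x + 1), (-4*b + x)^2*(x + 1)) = -4*b*x - 4*b + x^2 + x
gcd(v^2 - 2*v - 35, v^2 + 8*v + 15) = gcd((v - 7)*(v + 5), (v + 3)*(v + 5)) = v + 5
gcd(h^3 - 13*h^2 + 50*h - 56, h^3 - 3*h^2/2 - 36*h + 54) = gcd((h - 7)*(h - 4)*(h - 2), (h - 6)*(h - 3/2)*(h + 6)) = 1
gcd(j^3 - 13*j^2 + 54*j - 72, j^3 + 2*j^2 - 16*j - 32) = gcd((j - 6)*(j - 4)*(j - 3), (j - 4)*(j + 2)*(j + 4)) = j - 4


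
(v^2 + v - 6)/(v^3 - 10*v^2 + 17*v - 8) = (v^2 + v - 6)/(v^3 - 10*v^2 + 17*v - 8)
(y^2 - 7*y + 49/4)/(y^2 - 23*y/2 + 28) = (y - 7/2)/(y - 8)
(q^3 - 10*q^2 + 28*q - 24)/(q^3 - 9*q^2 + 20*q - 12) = (q - 2)/(q - 1)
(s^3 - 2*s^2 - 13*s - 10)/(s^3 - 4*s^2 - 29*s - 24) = (s^2 - 3*s - 10)/(s^2 - 5*s - 24)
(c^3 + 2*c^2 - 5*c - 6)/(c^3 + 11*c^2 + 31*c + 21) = (c - 2)/(c + 7)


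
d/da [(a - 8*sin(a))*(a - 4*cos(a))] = (a - 8*sin(a))*(4*sin(a) + 1) - (a - 4*cos(a))*(8*cos(a) - 1)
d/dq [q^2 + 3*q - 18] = 2*q + 3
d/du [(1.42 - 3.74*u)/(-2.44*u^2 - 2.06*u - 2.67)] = (-9.1256*u^2 + 6.9296*u + 12.911)/(5.9536*u^4 + 10.0528*u^3 + 17.2732*u^2 + 11.0004*u + 7.1289)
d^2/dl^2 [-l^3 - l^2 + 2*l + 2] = -6*l - 2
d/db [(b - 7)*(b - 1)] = 2*b - 8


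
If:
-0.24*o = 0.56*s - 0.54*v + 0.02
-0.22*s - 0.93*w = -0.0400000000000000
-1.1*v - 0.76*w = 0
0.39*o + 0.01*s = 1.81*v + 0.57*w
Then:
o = -0.09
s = -0.03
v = -0.03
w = 0.05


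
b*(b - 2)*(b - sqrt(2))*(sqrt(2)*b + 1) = sqrt(2)*b^4 - 2*sqrt(2)*b^3 - b^3 - sqrt(2)*b^2 + 2*b^2 + 2*sqrt(2)*b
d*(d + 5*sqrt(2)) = d^2 + 5*sqrt(2)*d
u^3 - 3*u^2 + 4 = (u - 2)^2*(u + 1)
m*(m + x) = m^2 + m*x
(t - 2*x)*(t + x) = t^2 - t*x - 2*x^2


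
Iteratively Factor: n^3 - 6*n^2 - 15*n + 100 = (n - 5)*(n^2 - n - 20) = (n - 5)*(n + 4)*(n - 5)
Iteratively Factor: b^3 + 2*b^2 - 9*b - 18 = (b + 3)*(b^2 - b - 6) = (b + 2)*(b + 3)*(b - 3)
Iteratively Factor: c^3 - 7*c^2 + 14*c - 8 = (c - 2)*(c^2 - 5*c + 4) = (c - 2)*(c - 1)*(c - 4)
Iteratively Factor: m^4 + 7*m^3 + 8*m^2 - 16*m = (m + 4)*(m^3 + 3*m^2 - 4*m) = (m - 1)*(m + 4)*(m^2 + 4*m) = m*(m - 1)*(m + 4)*(m + 4)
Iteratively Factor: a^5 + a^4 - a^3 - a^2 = (a)*(a^4 + a^3 - a^2 - a) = a^2*(a^3 + a^2 - a - 1) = a^2*(a - 1)*(a^2 + 2*a + 1) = a^2*(a - 1)*(a + 1)*(a + 1)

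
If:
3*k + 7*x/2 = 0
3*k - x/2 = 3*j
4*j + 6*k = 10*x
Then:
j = 0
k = 0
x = 0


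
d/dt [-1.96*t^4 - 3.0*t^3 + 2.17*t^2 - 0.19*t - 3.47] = -7.84*t^3 - 9.0*t^2 + 4.34*t - 0.19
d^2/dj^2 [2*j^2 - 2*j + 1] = 4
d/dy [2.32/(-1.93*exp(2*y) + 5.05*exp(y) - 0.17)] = (8.9552*exp(y) - 11.716)*exp(y)/(1.93*exp(2*y) - 5.05*exp(y) + 0.17)^2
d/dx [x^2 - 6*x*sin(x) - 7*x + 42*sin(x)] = -6*x*cos(x) + 2*x - 6*sin(x) + 42*cos(x) - 7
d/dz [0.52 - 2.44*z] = -2.44000000000000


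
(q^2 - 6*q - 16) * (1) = q^2 - 6*q - 16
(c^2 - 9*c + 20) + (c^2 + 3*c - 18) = 2*c^2 - 6*c + 2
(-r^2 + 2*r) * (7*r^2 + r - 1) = -7*r^4 + 13*r^3 + 3*r^2 - 2*r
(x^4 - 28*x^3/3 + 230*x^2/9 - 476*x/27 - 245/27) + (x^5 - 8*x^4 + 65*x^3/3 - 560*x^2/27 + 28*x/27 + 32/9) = x^5 - 7*x^4 + 37*x^3/3 + 130*x^2/27 - 448*x/27 - 149/27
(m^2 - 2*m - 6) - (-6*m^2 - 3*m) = 7*m^2 + m - 6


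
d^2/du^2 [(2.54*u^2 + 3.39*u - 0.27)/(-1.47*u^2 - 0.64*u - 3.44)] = (-9.87163799999999*u^3 + 80.56629*u^2 + 104.379408*u - 47.697328)/(3.176523*u^6 + 4.148928*u^5 + 24.106824*u^4 + 19.680256*u^3 + 56.413248*u^2 + 22.720512*u + 40.707584)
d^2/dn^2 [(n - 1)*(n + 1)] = 2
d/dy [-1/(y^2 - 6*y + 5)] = 2*(y - 3)/(y^2 - 6*y + 5)^2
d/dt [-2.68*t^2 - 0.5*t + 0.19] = -5.36*t - 0.5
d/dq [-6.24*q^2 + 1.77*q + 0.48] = 1.77 - 12.48*q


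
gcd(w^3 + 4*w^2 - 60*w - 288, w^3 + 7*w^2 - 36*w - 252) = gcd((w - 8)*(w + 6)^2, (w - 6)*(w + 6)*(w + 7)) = w + 6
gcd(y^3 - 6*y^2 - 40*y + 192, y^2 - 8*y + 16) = y - 4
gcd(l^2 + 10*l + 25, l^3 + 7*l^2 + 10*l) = l + 5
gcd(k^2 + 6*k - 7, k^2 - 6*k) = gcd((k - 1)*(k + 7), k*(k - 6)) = 1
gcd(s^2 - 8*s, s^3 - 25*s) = s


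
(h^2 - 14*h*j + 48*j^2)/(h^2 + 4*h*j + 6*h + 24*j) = (h^2 - 14*h*j + 48*j^2)/(h^2 + 4*h*j + 6*h + 24*j)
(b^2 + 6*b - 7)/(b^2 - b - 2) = (-b^2 - 6*b + 7)/(-b^2 + b + 2)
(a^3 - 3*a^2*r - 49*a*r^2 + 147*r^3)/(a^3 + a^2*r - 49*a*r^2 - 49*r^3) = (a - 3*r)/(a + r)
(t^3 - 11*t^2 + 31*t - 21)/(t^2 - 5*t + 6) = (t^2 - 8*t + 7)/(t - 2)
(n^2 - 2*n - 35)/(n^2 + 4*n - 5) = (n - 7)/(n - 1)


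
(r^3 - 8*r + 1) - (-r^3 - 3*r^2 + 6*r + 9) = 2*r^3 + 3*r^2 - 14*r - 8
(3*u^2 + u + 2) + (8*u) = 3*u^2 + 9*u + 2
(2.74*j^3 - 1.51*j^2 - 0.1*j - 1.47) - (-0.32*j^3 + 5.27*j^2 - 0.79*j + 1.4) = 3.06*j^3 - 6.78*j^2 + 0.69*j - 2.87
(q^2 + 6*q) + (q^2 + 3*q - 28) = 2*q^2 + 9*q - 28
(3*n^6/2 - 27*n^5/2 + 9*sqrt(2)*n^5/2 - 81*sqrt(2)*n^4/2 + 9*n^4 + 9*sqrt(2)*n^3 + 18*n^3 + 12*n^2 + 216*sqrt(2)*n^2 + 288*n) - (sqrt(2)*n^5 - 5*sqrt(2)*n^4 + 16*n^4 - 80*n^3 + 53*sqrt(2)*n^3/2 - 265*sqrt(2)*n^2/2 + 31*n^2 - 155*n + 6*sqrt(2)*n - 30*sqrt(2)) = 3*n^6/2 - 27*n^5/2 + 7*sqrt(2)*n^5/2 - 71*sqrt(2)*n^4/2 - 7*n^4 - 35*sqrt(2)*n^3/2 + 98*n^3 - 19*n^2 + 697*sqrt(2)*n^2/2 - 6*sqrt(2)*n + 443*n + 30*sqrt(2)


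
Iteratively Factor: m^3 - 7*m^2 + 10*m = (m)*(m^2 - 7*m + 10) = m*(m - 2)*(m - 5)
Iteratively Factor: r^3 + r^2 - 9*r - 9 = (r - 3)*(r^2 + 4*r + 3) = (r - 3)*(r + 3)*(r + 1)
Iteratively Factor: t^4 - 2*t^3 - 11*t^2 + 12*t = (t)*(t^3 - 2*t^2 - 11*t + 12) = t*(t + 3)*(t^2 - 5*t + 4) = t*(t - 4)*(t + 3)*(t - 1)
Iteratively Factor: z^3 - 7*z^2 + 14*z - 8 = (z - 4)*(z^2 - 3*z + 2) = (z - 4)*(z - 2)*(z - 1)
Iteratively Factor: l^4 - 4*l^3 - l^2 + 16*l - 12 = (l - 3)*(l^3 - l^2 - 4*l + 4) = (l - 3)*(l - 1)*(l^2 - 4) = (l - 3)*(l - 2)*(l - 1)*(l + 2)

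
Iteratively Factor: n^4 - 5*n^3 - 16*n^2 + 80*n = (n - 5)*(n^3 - 16*n) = n*(n - 5)*(n^2 - 16) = n*(n - 5)*(n - 4)*(n + 4)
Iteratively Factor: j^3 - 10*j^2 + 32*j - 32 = (j - 2)*(j^2 - 8*j + 16) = (j - 4)*(j - 2)*(j - 4)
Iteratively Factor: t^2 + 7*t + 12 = (t + 3)*(t + 4)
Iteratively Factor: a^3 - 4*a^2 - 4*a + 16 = (a - 2)*(a^2 - 2*a - 8) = (a - 2)*(a + 2)*(a - 4)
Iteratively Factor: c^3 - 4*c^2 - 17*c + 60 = (c - 5)*(c^2 + c - 12) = (c - 5)*(c - 3)*(c + 4)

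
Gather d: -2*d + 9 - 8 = 1 - 2*d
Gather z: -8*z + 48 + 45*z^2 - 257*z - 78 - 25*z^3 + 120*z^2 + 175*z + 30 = -25*z^3 + 165*z^2 - 90*z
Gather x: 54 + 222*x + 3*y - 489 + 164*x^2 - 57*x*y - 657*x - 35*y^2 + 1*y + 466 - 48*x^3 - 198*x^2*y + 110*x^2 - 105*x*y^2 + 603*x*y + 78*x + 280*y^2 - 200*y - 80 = -48*x^3 + x^2*(274 - 198*y) + x*(-105*y^2 + 546*y - 357) + 245*y^2 - 196*y - 49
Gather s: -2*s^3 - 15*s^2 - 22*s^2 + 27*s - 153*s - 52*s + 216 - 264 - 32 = -2*s^3 - 37*s^2 - 178*s - 80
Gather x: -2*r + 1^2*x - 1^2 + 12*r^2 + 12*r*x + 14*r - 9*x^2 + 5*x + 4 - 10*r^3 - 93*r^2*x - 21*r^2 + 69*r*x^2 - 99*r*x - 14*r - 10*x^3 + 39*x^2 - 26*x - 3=-10*r^3 - 9*r^2 - 2*r - 10*x^3 + x^2*(69*r + 30) + x*(-93*r^2 - 87*r - 20)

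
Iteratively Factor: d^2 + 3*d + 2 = (d + 2)*(d + 1)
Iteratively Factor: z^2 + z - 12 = (z - 3)*(z + 4)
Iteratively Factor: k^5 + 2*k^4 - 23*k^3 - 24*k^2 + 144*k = (k - 3)*(k^4 + 5*k^3 - 8*k^2 - 48*k) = (k - 3)^2*(k^3 + 8*k^2 + 16*k) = (k - 3)^2*(k + 4)*(k^2 + 4*k) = k*(k - 3)^2*(k + 4)*(k + 4)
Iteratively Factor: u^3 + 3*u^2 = (u)*(u^2 + 3*u) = u^2*(u + 3)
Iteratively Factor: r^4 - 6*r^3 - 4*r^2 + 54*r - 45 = (r - 5)*(r^3 - r^2 - 9*r + 9) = (r - 5)*(r + 3)*(r^2 - 4*r + 3) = (r - 5)*(r - 1)*(r + 3)*(r - 3)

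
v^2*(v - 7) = v^3 - 7*v^2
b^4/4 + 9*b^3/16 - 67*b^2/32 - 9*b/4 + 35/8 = (b/4 + 1/2)*(b - 2)*(b - 5/4)*(b + 7/2)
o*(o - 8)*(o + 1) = o^3 - 7*o^2 - 8*o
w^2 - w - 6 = (w - 3)*(w + 2)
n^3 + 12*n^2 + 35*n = n*(n + 5)*(n + 7)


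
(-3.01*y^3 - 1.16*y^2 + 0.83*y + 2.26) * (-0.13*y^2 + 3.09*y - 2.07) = 0.3913*y^5 - 9.1501*y^4 + 2.5384*y^3 + 4.6721*y^2 + 5.2653*y - 4.6782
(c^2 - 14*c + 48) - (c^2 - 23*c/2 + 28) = 20 - 5*c/2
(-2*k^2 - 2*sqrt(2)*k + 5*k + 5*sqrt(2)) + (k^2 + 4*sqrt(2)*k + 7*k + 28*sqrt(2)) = -k^2 + 2*sqrt(2)*k + 12*k + 33*sqrt(2)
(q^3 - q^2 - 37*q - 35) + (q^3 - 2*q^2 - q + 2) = 2*q^3 - 3*q^2 - 38*q - 33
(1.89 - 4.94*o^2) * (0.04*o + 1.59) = -0.1976*o^3 - 7.8546*o^2 + 0.0756*o + 3.0051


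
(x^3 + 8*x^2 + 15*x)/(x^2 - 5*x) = (x^2 + 8*x + 15)/(x - 5)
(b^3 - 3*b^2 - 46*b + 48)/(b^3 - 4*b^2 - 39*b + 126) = (b^2 - 9*b + 8)/(b^2 - 10*b + 21)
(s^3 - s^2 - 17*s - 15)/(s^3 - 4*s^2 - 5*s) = (s + 3)/s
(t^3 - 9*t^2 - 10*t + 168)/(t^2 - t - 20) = (t^2 - 13*t + 42)/(t - 5)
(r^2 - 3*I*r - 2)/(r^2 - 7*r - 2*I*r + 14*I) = (r - I)/(r - 7)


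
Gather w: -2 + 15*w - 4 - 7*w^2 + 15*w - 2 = -7*w^2 + 30*w - 8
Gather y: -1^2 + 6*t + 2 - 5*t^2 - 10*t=-5*t^2 - 4*t + 1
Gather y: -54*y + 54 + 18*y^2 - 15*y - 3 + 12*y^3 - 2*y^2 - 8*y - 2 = 12*y^3 + 16*y^2 - 77*y + 49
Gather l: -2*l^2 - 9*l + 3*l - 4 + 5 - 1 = -2*l^2 - 6*l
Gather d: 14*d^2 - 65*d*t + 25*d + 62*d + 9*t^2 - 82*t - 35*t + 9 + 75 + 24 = 14*d^2 + d*(87 - 65*t) + 9*t^2 - 117*t + 108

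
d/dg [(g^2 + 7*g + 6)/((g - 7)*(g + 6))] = -8/(g^2 - 14*g + 49)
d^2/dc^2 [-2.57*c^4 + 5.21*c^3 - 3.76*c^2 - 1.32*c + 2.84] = -30.84*c^2 + 31.26*c - 7.52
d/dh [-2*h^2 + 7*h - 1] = 7 - 4*h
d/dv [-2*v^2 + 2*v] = 2 - 4*v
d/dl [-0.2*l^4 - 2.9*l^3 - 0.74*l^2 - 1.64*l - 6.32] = -0.8*l^3 - 8.7*l^2 - 1.48*l - 1.64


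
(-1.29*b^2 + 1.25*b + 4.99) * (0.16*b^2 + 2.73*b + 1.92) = -0.2064*b^4 - 3.3217*b^3 + 1.7341*b^2 + 16.0227*b + 9.5808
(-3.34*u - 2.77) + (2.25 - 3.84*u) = -7.18*u - 0.52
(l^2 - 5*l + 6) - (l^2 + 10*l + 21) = -15*l - 15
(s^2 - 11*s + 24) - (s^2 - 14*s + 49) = 3*s - 25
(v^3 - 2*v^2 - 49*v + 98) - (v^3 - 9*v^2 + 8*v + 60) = 7*v^2 - 57*v + 38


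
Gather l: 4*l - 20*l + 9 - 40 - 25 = -16*l - 56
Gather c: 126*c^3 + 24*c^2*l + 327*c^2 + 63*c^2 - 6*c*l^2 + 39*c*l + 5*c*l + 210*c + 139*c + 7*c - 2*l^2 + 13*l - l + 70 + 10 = 126*c^3 + c^2*(24*l + 390) + c*(-6*l^2 + 44*l + 356) - 2*l^2 + 12*l + 80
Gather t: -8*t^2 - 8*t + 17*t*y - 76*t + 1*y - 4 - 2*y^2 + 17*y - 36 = -8*t^2 + t*(17*y - 84) - 2*y^2 + 18*y - 40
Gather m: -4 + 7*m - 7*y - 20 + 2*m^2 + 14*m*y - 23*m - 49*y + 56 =2*m^2 + m*(14*y - 16) - 56*y + 32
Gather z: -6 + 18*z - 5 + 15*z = 33*z - 11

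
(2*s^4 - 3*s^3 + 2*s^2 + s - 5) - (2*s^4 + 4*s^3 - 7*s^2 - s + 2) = -7*s^3 + 9*s^2 + 2*s - 7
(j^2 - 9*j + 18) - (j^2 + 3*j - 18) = 36 - 12*j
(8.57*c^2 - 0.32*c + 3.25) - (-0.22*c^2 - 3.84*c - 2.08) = 8.79*c^2 + 3.52*c + 5.33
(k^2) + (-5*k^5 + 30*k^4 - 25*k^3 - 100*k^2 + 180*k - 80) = -5*k^5 + 30*k^4 - 25*k^3 - 99*k^2 + 180*k - 80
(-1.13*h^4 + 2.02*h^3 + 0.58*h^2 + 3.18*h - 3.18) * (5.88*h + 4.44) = -6.6444*h^5 + 6.8604*h^4 + 12.3792*h^3 + 21.2736*h^2 - 4.5792*h - 14.1192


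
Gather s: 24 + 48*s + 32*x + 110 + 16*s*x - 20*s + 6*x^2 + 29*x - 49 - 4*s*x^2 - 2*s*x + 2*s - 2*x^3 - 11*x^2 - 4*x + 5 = s*(-4*x^2 + 14*x + 30) - 2*x^3 - 5*x^2 + 57*x + 90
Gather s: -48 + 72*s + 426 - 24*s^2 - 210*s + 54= -24*s^2 - 138*s + 432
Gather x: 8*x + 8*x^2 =8*x^2 + 8*x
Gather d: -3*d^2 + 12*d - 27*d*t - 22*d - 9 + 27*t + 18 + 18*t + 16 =-3*d^2 + d*(-27*t - 10) + 45*t + 25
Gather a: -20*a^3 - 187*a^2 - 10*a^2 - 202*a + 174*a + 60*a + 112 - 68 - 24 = -20*a^3 - 197*a^2 + 32*a + 20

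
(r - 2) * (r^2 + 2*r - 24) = r^3 - 28*r + 48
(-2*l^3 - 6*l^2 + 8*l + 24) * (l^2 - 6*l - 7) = -2*l^5 + 6*l^4 + 58*l^3 + 18*l^2 - 200*l - 168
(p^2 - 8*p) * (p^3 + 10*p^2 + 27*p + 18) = p^5 + 2*p^4 - 53*p^3 - 198*p^2 - 144*p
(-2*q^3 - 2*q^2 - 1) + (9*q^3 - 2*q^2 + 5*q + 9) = 7*q^3 - 4*q^2 + 5*q + 8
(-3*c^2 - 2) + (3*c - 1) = -3*c^2 + 3*c - 3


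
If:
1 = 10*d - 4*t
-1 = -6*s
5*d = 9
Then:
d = 9/5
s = 1/6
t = 17/4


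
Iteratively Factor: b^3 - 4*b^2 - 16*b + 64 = (b + 4)*(b^2 - 8*b + 16) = (b - 4)*(b + 4)*(b - 4)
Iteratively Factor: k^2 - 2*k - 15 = (k - 5)*(k + 3)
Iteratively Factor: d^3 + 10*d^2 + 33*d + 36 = (d + 3)*(d^2 + 7*d + 12) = (d + 3)^2*(d + 4)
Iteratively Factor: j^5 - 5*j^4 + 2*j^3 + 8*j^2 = (j + 1)*(j^4 - 6*j^3 + 8*j^2) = j*(j + 1)*(j^3 - 6*j^2 + 8*j) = j*(j - 4)*(j + 1)*(j^2 - 2*j) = j^2*(j - 4)*(j + 1)*(j - 2)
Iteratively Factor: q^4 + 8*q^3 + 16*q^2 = (q)*(q^3 + 8*q^2 + 16*q) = q^2*(q^2 + 8*q + 16) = q^2*(q + 4)*(q + 4)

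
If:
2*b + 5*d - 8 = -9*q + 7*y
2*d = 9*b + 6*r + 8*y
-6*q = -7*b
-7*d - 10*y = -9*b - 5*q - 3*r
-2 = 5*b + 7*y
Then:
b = 12/155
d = 144/155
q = 14/155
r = 422/651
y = -74/217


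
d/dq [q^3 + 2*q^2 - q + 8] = 3*q^2 + 4*q - 1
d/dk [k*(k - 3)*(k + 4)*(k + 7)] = 4*k^3 + 24*k^2 - 10*k - 84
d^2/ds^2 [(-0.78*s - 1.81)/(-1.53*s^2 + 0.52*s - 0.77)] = ((0.78*s + 1.81)*(3.06*s - 0.52)*(6.12*s - 1.04) - (7.1604*s + 4.7274)*(1.53*s^2 - 0.52*s + 0.77))/(1.53*s^2 - 0.52*s + 0.77)^3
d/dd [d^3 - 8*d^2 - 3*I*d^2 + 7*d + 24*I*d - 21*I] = 3*d^2 - 16*d - 6*I*d + 7 + 24*I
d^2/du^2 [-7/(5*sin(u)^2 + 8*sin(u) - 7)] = 14*(50*sin(u)^4 + 60*sin(u)^3 + 27*sin(u)^2 - 92*sin(u) - 99)/(5*sin(u)^2 + 8*sin(u) - 7)^3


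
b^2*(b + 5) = b^3 + 5*b^2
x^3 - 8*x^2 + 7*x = x*(x - 7)*(x - 1)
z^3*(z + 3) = z^4 + 3*z^3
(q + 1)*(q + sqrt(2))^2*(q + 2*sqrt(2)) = q^4 + q^3 + 4*sqrt(2)*q^3 + 4*sqrt(2)*q^2 + 10*q^2 + 4*sqrt(2)*q + 10*q + 4*sqrt(2)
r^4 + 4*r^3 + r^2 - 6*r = r*(r - 1)*(r + 2)*(r + 3)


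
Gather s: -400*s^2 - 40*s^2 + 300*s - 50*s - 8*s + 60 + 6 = -440*s^2 + 242*s + 66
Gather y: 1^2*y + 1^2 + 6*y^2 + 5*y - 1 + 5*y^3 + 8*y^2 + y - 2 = 5*y^3 + 14*y^2 + 7*y - 2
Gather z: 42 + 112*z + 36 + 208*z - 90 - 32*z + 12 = 288*z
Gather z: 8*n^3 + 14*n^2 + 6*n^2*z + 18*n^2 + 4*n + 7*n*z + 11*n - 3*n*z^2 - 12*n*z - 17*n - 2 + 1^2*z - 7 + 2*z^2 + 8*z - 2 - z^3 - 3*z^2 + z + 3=8*n^3 + 32*n^2 - 2*n - z^3 + z^2*(-3*n - 1) + z*(6*n^2 - 5*n + 10) - 8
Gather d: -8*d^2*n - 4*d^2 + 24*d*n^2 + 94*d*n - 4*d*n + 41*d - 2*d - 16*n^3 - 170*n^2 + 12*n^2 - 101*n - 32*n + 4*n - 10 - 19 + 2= d^2*(-8*n - 4) + d*(24*n^2 + 90*n + 39) - 16*n^3 - 158*n^2 - 129*n - 27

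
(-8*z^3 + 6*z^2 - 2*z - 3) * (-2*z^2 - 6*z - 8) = 16*z^5 + 36*z^4 + 32*z^3 - 30*z^2 + 34*z + 24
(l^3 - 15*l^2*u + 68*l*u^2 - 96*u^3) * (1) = l^3 - 15*l^2*u + 68*l*u^2 - 96*u^3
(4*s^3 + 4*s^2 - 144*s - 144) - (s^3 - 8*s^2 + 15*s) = 3*s^3 + 12*s^2 - 159*s - 144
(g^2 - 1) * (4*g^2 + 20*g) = 4*g^4 + 20*g^3 - 4*g^2 - 20*g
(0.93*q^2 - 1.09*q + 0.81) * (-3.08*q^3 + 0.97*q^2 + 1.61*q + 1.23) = -2.8644*q^5 + 4.2593*q^4 - 2.0548*q^3 + 0.1747*q^2 - 0.0365999999999997*q + 0.9963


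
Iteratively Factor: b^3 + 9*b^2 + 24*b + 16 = (b + 1)*(b^2 + 8*b + 16) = (b + 1)*(b + 4)*(b + 4)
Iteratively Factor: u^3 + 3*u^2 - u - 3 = (u + 3)*(u^2 - 1) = (u + 1)*(u + 3)*(u - 1)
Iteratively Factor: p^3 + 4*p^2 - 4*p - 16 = (p - 2)*(p^2 + 6*p + 8) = (p - 2)*(p + 4)*(p + 2)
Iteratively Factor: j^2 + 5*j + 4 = (j + 4)*(j + 1)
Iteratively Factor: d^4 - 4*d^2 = (d + 2)*(d^3 - 2*d^2) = d*(d + 2)*(d^2 - 2*d) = d*(d - 2)*(d + 2)*(d)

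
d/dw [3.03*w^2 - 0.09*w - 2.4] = 6.06*w - 0.09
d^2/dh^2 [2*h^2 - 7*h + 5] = 4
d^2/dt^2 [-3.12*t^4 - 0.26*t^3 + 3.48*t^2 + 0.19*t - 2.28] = -37.44*t^2 - 1.56*t + 6.96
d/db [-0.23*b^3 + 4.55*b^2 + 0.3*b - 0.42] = -0.69*b^2 + 9.1*b + 0.3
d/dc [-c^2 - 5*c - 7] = -2*c - 5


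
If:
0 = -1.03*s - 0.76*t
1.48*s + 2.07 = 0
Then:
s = -1.40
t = 1.90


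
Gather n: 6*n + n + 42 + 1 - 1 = 7*n + 42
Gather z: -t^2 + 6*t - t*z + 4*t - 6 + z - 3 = -t^2 + 10*t + z*(1 - t) - 9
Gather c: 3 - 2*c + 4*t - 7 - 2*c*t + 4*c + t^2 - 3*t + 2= c*(2 - 2*t) + t^2 + t - 2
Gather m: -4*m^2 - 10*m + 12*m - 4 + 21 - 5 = -4*m^2 + 2*m + 12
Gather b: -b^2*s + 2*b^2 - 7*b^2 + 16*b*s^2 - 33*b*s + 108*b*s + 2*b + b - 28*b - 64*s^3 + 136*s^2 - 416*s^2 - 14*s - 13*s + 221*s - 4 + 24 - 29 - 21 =b^2*(-s - 5) + b*(16*s^2 + 75*s - 25) - 64*s^3 - 280*s^2 + 194*s - 30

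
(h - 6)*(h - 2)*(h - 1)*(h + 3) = h^4 - 6*h^3 - 7*h^2 + 48*h - 36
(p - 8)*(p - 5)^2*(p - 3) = p^4 - 21*p^3 + 159*p^2 - 515*p + 600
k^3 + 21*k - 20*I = (k - 4*I)*(k - I)*(k + 5*I)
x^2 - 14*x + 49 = (x - 7)^2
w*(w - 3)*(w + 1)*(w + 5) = w^4 + 3*w^3 - 13*w^2 - 15*w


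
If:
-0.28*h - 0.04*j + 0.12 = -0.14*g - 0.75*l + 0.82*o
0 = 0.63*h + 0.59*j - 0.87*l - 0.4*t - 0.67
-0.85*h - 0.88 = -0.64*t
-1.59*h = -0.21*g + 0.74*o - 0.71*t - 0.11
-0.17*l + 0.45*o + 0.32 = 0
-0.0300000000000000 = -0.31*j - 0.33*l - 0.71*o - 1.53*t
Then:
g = -11.52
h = -1.81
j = 4.30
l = 1.31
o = -0.22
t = -1.03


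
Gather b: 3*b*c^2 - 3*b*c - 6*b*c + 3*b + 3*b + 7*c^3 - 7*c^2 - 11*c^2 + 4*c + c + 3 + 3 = b*(3*c^2 - 9*c + 6) + 7*c^3 - 18*c^2 + 5*c + 6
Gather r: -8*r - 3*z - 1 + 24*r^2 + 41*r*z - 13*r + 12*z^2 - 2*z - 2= 24*r^2 + r*(41*z - 21) + 12*z^2 - 5*z - 3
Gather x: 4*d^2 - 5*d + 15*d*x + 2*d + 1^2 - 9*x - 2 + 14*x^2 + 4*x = 4*d^2 - 3*d + 14*x^2 + x*(15*d - 5) - 1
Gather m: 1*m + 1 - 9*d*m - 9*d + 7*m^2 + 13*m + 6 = -9*d + 7*m^2 + m*(14 - 9*d) + 7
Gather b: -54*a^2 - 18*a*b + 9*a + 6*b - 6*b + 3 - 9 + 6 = -54*a^2 - 18*a*b + 9*a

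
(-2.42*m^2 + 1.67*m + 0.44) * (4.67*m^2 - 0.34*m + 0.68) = -11.3014*m^4 + 8.6217*m^3 - 0.1586*m^2 + 0.986*m + 0.2992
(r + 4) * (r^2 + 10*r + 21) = r^3 + 14*r^2 + 61*r + 84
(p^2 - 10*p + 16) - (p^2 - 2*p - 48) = 64 - 8*p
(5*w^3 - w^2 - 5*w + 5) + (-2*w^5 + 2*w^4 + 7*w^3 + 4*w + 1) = -2*w^5 + 2*w^4 + 12*w^3 - w^2 - w + 6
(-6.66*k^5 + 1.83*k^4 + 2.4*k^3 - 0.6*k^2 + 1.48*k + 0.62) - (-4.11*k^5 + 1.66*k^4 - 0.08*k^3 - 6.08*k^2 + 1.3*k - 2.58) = -2.55*k^5 + 0.17*k^4 + 2.48*k^3 + 5.48*k^2 + 0.18*k + 3.2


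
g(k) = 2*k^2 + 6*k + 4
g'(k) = 4*k + 6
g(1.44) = 16.79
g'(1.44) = 11.76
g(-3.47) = 7.26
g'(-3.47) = -7.88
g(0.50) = 7.50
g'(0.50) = 8.00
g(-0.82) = 0.42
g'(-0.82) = 2.72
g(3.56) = 50.71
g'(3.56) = 20.24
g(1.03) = 12.30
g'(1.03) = 10.12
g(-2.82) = 2.98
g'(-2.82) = -5.28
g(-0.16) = 3.09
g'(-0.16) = 5.36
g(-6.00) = 40.00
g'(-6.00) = -18.00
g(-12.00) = 220.00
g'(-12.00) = -42.00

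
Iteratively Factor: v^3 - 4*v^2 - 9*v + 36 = (v + 3)*(v^2 - 7*v + 12) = (v - 3)*(v + 3)*(v - 4)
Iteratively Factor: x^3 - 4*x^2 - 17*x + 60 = (x - 3)*(x^2 - x - 20) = (x - 5)*(x - 3)*(x + 4)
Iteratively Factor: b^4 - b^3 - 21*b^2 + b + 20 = (b + 1)*(b^3 - 2*b^2 - 19*b + 20) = (b - 5)*(b + 1)*(b^2 + 3*b - 4) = (b - 5)*(b - 1)*(b + 1)*(b + 4)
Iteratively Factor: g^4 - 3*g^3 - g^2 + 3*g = (g - 3)*(g^3 - g) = g*(g - 3)*(g^2 - 1) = g*(g - 3)*(g - 1)*(g + 1)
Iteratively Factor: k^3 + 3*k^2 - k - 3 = (k + 1)*(k^2 + 2*k - 3) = (k + 1)*(k + 3)*(k - 1)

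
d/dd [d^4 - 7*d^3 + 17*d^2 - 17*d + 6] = 4*d^3 - 21*d^2 + 34*d - 17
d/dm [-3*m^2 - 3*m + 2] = -6*m - 3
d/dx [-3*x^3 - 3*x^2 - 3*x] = -9*x^2 - 6*x - 3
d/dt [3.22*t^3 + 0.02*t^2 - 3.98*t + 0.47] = 9.66*t^2 + 0.04*t - 3.98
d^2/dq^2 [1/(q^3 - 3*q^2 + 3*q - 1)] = 12/(q^5 - 5*q^4 + 10*q^3 - 10*q^2 + 5*q - 1)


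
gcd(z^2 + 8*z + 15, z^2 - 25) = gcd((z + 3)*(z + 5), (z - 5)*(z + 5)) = z + 5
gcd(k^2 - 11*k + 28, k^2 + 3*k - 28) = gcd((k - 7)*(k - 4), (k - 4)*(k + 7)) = k - 4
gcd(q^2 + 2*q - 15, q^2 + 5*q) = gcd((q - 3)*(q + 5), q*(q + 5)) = q + 5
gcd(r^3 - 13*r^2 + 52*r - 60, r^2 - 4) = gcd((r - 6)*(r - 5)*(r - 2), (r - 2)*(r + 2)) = r - 2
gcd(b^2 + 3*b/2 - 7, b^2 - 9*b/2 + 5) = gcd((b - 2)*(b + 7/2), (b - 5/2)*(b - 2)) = b - 2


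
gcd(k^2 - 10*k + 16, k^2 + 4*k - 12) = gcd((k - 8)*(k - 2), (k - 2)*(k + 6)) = k - 2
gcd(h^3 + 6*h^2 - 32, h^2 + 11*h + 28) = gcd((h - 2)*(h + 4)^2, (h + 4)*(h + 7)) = h + 4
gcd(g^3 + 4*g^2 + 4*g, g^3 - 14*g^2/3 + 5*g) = g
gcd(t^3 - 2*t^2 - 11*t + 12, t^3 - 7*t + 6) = t^2 + 2*t - 3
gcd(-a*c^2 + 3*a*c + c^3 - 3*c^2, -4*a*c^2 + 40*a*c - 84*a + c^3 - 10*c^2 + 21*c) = c - 3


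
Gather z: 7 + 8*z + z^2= z^2 + 8*z + 7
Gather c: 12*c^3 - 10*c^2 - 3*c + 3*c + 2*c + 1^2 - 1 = 12*c^3 - 10*c^2 + 2*c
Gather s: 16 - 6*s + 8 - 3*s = 24 - 9*s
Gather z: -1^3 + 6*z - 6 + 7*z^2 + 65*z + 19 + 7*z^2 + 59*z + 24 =14*z^2 + 130*z + 36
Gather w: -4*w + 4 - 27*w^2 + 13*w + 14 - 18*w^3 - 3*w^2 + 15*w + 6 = -18*w^3 - 30*w^2 + 24*w + 24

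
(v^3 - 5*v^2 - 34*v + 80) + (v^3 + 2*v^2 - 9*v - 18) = 2*v^3 - 3*v^2 - 43*v + 62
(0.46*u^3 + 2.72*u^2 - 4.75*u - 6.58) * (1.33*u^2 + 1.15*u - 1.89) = 0.6118*u^5 + 4.1466*u^4 - 4.0589*u^3 - 19.3547*u^2 + 1.4105*u + 12.4362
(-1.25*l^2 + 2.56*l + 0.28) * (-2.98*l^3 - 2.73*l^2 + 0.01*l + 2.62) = 3.725*l^5 - 4.2163*l^4 - 7.8357*l^3 - 4.0138*l^2 + 6.71*l + 0.7336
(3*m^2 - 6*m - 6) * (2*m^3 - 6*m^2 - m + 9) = 6*m^5 - 30*m^4 + 21*m^3 + 69*m^2 - 48*m - 54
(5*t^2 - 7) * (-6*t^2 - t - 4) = -30*t^4 - 5*t^3 + 22*t^2 + 7*t + 28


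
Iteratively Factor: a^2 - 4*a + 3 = (a - 3)*(a - 1)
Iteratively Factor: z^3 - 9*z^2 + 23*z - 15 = (z - 3)*(z^2 - 6*z + 5) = (z - 5)*(z - 3)*(z - 1)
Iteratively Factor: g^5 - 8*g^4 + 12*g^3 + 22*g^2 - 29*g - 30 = (g + 1)*(g^4 - 9*g^3 + 21*g^2 + g - 30) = (g - 5)*(g + 1)*(g^3 - 4*g^2 + g + 6) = (g - 5)*(g - 3)*(g + 1)*(g^2 - g - 2) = (g - 5)*(g - 3)*(g + 1)^2*(g - 2)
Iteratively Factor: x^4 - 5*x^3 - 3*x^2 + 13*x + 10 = (x - 2)*(x^3 - 3*x^2 - 9*x - 5) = (x - 2)*(x + 1)*(x^2 - 4*x - 5) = (x - 5)*(x - 2)*(x + 1)*(x + 1)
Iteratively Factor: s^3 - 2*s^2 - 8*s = (s - 4)*(s^2 + 2*s) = (s - 4)*(s + 2)*(s)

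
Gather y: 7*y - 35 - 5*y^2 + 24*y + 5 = -5*y^2 + 31*y - 30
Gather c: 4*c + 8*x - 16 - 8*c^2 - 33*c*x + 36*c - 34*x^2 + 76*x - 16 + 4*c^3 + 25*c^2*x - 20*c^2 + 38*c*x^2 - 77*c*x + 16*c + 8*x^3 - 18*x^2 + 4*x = 4*c^3 + c^2*(25*x - 28) + c*(38*x^2 - 110*x + 56) + 8*x^3 - 52*x^2 + 88*x - 32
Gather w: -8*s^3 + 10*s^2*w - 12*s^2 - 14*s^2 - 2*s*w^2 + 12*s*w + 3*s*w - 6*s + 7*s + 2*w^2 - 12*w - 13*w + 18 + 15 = -8*s^3 - 26*s^2 + s + w^2*(2 - 2*s) + w*(10*s^2 + 15*s - 25) + 33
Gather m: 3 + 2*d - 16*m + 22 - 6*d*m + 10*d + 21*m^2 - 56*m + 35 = 12*d + 21*m^2 + m*(-6*d - 72) + 60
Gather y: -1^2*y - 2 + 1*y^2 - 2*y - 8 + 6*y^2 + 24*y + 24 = 7*y^2 + 21*y + 14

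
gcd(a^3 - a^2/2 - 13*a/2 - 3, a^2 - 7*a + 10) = 1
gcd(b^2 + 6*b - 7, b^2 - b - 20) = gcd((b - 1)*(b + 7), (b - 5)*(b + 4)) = 1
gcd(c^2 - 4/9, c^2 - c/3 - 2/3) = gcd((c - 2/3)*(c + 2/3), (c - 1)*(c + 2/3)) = c + 2/3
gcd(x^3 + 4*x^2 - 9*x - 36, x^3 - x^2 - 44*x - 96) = x^2 + 7*x + 12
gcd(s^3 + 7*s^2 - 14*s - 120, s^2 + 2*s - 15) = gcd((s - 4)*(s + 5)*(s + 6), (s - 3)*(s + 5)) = s + 5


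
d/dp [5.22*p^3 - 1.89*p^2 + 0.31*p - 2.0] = 15.66*p^2 - 3.78*p + 0.31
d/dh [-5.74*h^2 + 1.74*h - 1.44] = 1.74 - 11.48*h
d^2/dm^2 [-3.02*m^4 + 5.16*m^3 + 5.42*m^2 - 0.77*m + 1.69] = -36.24*m^2 + 30.96*m + 10.84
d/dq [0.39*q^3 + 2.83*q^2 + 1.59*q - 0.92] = 1.17*q^2 + 5.66*q + 1.59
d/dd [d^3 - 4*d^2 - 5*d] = 3*d^2 - 8*d - 5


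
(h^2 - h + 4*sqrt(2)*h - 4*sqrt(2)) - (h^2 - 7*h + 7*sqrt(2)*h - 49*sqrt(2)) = -3*sqrt(2)*h + 6*h + 45*sqrt(2)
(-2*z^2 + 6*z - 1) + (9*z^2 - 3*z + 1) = 7*z^2 + 3*z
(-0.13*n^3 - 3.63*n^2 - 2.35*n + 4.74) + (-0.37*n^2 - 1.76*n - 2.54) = -0.13*n^3 - 4.0*n^2 - 4.11*n + 2.2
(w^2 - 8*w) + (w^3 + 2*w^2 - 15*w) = w^3 + 3*w^2 - 23*w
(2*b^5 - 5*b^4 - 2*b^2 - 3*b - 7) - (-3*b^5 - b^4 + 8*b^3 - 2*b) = 5*b^5 - 4*b^4 - 8*b^3 - 2*b^2 - b - 7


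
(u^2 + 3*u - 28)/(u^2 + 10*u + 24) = (u^2 + 3*u - 28)/(u^2 + 10*u + 24)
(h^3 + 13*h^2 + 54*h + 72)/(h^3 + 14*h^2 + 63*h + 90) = (h + 4)/(h + 5)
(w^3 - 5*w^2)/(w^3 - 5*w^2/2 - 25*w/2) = 2*w/(2*w + 5)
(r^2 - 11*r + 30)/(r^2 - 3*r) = (r^2 - 11*r + 30)/(r*(r - 3))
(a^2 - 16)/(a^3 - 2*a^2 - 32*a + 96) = (a + 4)/(a^2 + 2*a - 24)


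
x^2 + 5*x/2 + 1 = (x + 1/2)*(x + 2)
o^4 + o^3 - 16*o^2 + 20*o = o*(o - 2)^2*(o + 5)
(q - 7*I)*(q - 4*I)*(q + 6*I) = q^3 - 5*I*q^2 + 38*q - 168*I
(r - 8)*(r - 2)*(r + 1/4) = r^3 - 39*r^2/4 + 27*r/2 + 4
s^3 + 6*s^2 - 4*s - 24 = (s - 2)*(s + 2)*(s + 6)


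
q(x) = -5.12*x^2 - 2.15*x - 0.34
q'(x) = -10.24*x - 2.15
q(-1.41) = -7.49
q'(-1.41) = 12.29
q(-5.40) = -138.03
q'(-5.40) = 53.15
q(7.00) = -266.27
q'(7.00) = -73.83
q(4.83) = -130.17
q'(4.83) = -51.61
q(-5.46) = -141.24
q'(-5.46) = 53.76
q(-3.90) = -69.83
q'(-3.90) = 37.79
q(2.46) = -36.61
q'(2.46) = -27.34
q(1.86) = -22.05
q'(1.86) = -21.20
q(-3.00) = -39.97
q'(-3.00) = 28.57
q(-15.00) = -1120.09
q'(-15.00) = 151.45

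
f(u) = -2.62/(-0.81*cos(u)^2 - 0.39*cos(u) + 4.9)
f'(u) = -2.62*(-1.62*sin(u)*cos(u) - 0.39*sin(u))/(-0.81*cos(u)^2 - 0.39*cos(u) + 4.9)^2 = (4.2444*cos(u) + 1.0218)*sin(u)/(0.81*cos(u)^2 + 0.39*cos(u) - 4.9)^2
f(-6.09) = -0.70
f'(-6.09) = 0.07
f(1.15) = -0.57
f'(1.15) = 0.12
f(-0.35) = -0.69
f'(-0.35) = -0.12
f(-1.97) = -0.53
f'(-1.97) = 0.02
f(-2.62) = -0.57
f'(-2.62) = 0.06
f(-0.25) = -0.70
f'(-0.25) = -0.09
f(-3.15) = -0.58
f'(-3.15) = -0.00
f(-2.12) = -0.54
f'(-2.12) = 0.04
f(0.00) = -0.71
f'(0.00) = 0.00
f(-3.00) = -0.58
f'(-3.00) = 0.02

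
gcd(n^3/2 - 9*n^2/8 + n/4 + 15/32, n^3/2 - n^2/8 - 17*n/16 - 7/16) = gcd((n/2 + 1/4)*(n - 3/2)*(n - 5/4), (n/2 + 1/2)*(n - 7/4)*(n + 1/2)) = n + 1/2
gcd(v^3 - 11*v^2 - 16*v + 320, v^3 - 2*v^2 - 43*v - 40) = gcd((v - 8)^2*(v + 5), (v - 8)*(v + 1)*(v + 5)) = v^2 - 3*v - 40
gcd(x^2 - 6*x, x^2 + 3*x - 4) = 1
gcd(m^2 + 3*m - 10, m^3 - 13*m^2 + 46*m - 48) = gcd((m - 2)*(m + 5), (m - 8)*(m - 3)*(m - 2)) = m - 2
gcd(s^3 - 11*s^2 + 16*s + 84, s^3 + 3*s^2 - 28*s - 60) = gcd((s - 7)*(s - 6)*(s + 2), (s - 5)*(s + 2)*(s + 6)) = s + 2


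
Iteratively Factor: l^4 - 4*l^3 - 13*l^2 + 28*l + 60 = (l + 2)*(l^3 - 6*l^2 - l + 30) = (l - 3)*(l + 2)*(l^2 - 3*l - 10) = (l - 3)*(l + 2)^2*(l - 5)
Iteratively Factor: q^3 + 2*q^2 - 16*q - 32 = (q + 4)*(q^2 - 2*q - 8) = (q + 2)*(q + 4)*(q - 4)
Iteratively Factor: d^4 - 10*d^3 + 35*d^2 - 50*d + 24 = (d - 1)*(d^3 - 9*d^2 + 26*d - 24) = (d - 2)*(d - 1)*(d^2 - 7*d + 12) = (d - 3)*(d - 2)*(d - 1)*(d - 4)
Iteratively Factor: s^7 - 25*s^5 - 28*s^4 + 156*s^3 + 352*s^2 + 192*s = (s)*(s^6 - 25*s^4 - 28*s^3 + 156*s^2 + 352*s + 192) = s*(s + 1)*(s^5 - s^4 - 24*s^3 - 4*s^2 + 160*s + 192) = s*(s + 1)*(s + 3)*(s^4 - 4*s^3 - 12*s^2 + 32*s + 64) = s*(s + 1)*(s + 2)*(s + 3)*(s^3 - 6*s^2 + 32) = s*(s - 4)*(s + 1)*(s + 2)*(s + 3)*(s^2 - 2*s - 8) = s*(s - 4)*(s + 1)*(s + 2)^2*(s + 3)*(s - 4)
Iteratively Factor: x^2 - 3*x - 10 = (x + 2)*(x - 5)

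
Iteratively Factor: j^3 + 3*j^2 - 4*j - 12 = (j - 2)*(j^2 + 5*j + 6) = (j - 2)*(j + 2)*(j + 3)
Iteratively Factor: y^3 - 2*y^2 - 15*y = (y)*(y^2 - 2*y - 15) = y*(y - 5)*(y + 3)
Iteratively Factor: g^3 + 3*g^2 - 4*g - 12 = (g + 2)*(g^2 + g - 6) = (g + 2)*(g + 3)*(g - 2)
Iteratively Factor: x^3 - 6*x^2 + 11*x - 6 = (x - 3)*(x^2 - 3*x + 2) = (x - 3)*(x - 1)*(x - 2)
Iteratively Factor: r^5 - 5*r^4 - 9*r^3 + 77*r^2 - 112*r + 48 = (r - 1)*(r^4 - 4*r^3 - 13*r^2 + 64*r - 48) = (r - 4)*(r - 1)*(r^3 - 13*r + 12) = (r - 4)*(r - 1)^2*(r^2 + r - 12) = (r - 4)*(r - 1)^2*(r + 4)*(r - 3)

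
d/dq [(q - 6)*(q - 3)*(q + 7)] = 3*q^2 - 4*q - 45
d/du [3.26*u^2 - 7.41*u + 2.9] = 6.52*u - 7.41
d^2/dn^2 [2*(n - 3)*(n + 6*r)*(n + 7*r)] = 12*n + 52*r - 12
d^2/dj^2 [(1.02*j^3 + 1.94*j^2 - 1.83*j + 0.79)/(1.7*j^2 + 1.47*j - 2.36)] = (1.4210854715202e-14*j^4 - 7.68080399999999*j^3 + 39.166776*j^2 + 1.879452*j + 18.665958)/(4.913*j^6 + 12.7449*j^5 - 9.44061*j^4 - 32.209317*j^3 + 13.105788*j^2 + 24.561936*j - 13.144256)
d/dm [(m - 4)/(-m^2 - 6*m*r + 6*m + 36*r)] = (-m^2 - 6*m*r + 6*m + 36*r + 2*(m - 4)*(m + 3*r - 3))/(m^2 + 6*m*r - 6*m - 36*r)^2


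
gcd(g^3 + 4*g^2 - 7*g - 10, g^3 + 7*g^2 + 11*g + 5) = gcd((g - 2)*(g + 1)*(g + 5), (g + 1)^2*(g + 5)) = g^2 + 6*g + 5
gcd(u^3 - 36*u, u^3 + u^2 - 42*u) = u^2 - 6*u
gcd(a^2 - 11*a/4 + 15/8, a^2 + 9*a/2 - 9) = a - 3/2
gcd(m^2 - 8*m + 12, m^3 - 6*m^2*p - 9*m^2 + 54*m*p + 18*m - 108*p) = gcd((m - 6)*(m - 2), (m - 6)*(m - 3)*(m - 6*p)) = m - 6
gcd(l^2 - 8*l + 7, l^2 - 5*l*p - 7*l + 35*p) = l - 7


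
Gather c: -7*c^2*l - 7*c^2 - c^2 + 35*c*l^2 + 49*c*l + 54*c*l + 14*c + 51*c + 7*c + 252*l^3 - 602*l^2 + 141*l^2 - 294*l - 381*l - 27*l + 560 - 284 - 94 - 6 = c^2*(-7*l - 8) + c*(35*l^2 + 103*l + 72) + 252*l^3 - 461*l^2 - 702*l + 176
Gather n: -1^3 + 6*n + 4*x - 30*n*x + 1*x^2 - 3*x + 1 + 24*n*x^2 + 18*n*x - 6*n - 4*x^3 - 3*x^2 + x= n*(24*x^2 - 12*x) - 4*x^3 - 2*x^2 + 2*x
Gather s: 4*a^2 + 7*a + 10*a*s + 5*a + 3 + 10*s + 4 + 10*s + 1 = 4*a^2 + 12*a + s*(10*a + 20) + 8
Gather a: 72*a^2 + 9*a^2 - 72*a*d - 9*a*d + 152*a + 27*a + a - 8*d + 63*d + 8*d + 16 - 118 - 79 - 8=81*a^2 + a*(180 - 81*d) + 63*d - 189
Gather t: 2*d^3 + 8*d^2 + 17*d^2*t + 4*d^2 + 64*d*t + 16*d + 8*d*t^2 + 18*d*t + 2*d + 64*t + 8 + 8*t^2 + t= 2*d^3 + 12*d^2 + 18*d + t^2*(8*d + 8) + t*(17*d^2 + 82*d + 65) + 8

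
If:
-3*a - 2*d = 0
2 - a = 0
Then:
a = 2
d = -3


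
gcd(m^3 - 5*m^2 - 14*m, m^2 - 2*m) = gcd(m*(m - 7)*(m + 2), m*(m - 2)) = m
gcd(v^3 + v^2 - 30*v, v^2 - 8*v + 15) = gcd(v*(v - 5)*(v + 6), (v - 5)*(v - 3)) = v - 5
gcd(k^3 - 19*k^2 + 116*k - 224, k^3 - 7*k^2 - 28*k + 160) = k^2 - 12*k + 32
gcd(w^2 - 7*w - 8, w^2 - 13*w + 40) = w - 8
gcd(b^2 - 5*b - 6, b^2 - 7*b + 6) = b - 6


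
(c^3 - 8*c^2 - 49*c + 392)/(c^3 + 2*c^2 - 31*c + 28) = (c^2 - 15*c + 56)/(c^2 - 5*c + 4)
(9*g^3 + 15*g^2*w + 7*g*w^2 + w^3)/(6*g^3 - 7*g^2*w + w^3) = (3*g^2 + 4*g*w + w^2)/(2*g^2 - 3*g*w + w^2)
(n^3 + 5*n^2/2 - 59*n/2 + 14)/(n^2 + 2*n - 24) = (2*n^2 + 13*n - 7)/(2*(n + 6))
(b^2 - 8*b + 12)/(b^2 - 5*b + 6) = (b - 6)/(b - 3)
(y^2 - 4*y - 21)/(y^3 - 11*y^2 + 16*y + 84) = (y + 3)/(y^2 - 4*y - 12)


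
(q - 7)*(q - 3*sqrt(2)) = q^2 - 7*q - 3*sqrt(2)*q + 21*sqrt(2)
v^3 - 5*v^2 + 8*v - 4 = (v - 2)^2*(v - 1)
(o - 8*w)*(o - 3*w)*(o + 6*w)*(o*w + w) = o^4*w - 5*o^3*w^2 + o^3*w - 42*o^2*w^3 - 5*o^2*w^2 + 144*o*w^4 - 42*o*w^3 + 144*w^4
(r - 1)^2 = r^2 - 2*r + 1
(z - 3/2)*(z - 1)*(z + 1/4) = z^3 - 9*z^2/4 + 7*z/8 + 3/8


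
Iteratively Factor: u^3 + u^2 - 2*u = (u + 2)*(u^2 - u) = (u - 1)*(u + 2)*(u)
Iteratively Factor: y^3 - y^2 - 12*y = (y)*(y^2 - y - 12) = y*(y - 4)*(y + 3)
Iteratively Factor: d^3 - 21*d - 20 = (d + 1)*(d^2 - d - 20) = (d - 5)*(d + 1)*(d + 4)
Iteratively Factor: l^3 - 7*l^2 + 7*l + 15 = (l - 5)*(l^2 - 2*l - 3) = (l - 5)*(l + 1)*(l - 3)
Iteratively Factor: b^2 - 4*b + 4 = (b - 2)*(b - 2)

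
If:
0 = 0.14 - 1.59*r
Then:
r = 0.09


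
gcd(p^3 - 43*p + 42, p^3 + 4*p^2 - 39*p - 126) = p^2 + p - 42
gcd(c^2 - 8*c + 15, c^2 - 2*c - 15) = c - 5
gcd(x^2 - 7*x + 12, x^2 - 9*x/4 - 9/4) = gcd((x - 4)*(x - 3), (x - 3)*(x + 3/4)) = x - 3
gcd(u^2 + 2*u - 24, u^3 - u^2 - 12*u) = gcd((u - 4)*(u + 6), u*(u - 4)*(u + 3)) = u - 4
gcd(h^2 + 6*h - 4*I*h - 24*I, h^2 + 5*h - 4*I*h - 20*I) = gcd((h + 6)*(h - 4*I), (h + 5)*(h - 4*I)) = h - 4*I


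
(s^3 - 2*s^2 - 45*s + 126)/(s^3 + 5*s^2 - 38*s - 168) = (s - 3)/(s + 4)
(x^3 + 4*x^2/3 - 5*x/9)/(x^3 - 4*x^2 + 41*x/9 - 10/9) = x*(3*x + 5)/(3*x^2 - 11*x + 10)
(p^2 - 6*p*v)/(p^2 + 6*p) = (p - 6*v)/(p + 6)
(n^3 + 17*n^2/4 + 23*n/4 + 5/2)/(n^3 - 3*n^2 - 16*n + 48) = (4*n^3 + 17*n^2 + 23*n + 10)/(4*(n^3 - 3*n^2 - 16*n + 48))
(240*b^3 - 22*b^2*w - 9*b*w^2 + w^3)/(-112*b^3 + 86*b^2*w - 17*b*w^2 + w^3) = (-30*b^2 - b*w + w^2)/(14*b^2 - 9*b*w + w^2)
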